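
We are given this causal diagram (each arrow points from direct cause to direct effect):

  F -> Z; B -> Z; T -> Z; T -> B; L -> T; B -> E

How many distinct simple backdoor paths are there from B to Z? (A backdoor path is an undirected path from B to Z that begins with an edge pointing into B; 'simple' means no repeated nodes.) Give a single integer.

A backdoor path from B to Z is any simple undirected path whose first edge points into B (i.e. leaves B via a parent).
Parents of B: {T}.
Enumerating:
  P1: B <- T -> Z
That exhausts the simple backdoor paths. Count: 1.

1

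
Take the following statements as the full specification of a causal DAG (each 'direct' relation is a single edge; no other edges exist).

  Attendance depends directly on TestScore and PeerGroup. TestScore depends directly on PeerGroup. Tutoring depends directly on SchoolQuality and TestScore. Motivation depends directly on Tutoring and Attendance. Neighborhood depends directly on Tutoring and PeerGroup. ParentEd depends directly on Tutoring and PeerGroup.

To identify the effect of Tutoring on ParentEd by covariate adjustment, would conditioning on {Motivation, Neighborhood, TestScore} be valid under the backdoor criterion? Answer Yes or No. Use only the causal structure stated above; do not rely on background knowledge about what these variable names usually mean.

No

Backdoor paths from Tutoring to ParentEd (paths whose first edge points into Tutoring):
  P1: Tutoring <- TestScore <- PeerGroup -> ParentEd
  P2: Tutoring <- TestScore -> Attendance <- PeerGroup -> ParentEd
Condition 1 (no descendant of Tutoring in the set): FAILS — Motivation and Neighborhood are descendants of Tutoring.
Condition 2 (every backdoor path blocked by {Motivation, Neighborhood, TestScore}):
  P1: blocked at chain node TestScore ∈ conditioning set.
  P2: blocked at fork node TestScore ∈ conditioning set.
{Motivation, Neighborhood, TestScore} does not satisfy the backdoor criterion.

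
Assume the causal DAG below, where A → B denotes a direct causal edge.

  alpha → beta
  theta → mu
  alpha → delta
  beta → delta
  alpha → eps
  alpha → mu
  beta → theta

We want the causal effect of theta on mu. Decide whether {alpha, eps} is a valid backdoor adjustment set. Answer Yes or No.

Backdoor paths from theta to mu (paths whose first edge points into theta):
  P1: theta <- beta <- alpha -> mu
  P2: theta <- beta -> delta <- alpha -> mu
Condition 1 (no descendant of theta in the set): holds — descendants of theta are {mu}; none are in {alpha, eps}.
Condition 2 (every backdoor path blocked by {alpha, eps}):
  P1: blocked at fork node alpha ∈ conditioning set.
  P2: blocked at collider delta (neither it nor any descendant is in the conditioning set).
{alpha, eps} satisfies the backdoor criterion.

Yes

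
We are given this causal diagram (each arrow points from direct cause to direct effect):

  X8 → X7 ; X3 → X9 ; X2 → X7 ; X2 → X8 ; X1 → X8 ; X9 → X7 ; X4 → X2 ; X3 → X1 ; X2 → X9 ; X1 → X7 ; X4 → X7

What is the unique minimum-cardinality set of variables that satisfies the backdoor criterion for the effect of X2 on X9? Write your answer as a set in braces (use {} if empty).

{}

Variables eligible for adjustment (non-descendants of X2, excluding X2 and X9): {X1, X3, X4}.
Backdoor paths from X2 to X9:
  P1: X2 <- X4 -> X7 <- X1 <- X3 -> X9
  P2: X2 <- X4 -> X7 <- X9
  P3: X2 <- X4 -> X7 <- X8 <- X1 <- X3 -> X9
Each backdoor path contains an unconditioned collider, so every path is already blocked with the empty conditioning set:
  P1: blocked at collider X7 (neither it nor any descendant is in the conditioning set).
  P2: blocked at collider X7 (neither it nor any descendant is in the conditioning set).
  P3: blocked at collider X7 (neither it nor any descendant is in the conditioning set).
The empty set is therefore the unique smallest valid set.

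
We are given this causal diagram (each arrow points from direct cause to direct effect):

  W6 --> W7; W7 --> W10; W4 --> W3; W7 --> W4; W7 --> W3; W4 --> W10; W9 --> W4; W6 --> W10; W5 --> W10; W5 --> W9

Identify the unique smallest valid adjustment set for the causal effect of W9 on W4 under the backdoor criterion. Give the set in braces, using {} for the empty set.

Variables eligible for adjustment (non-descendants of W9, excluding W9 and W4): {W5, W6, W7}.
Backdoor paths from W9 to W4:
  P1: W9 <- W5 -> W10 <- W6 -> W7 -> W4
  P2: W9 <- W5 -> W10 <- W6 -> W7 -> W3 <- W4
  P3: W9 <- W5 -> W10 <- W7 -> W4
  P4: W9 <- W5 -> W10 <- W7 -> W3 <- W4
  P5: W9 <- W5 -> W10 <- W4
Each backdoor path contains an unconditioned collider, so every path is already blocked with the empty conditioning set:
  P1: blocked at collider W10 (neither it nor any descendant is in the conditioning set).
  P2: blocked at collider W10 (neither it nor any descendant is in the conditioning set).
  P3: blocked at collider W10 (neither it nor any descendant is in the conditioning set).
  P4: blocked at collider W10 (neither it nor any descendant is in the conditioning set).
  P5: blocked at collider W10 (neither it nor any descendant is in the conditioning set).
The empty set is therefore the unique smallest valid set.

{}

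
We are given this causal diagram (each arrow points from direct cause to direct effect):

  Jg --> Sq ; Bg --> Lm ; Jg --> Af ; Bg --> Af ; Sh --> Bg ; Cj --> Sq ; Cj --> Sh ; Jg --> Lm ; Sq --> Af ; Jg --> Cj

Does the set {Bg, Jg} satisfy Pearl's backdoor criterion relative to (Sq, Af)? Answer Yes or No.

Backdoor paths from Sq to Af (paths whose first edge points into Sq):
  P1: Sq <- Jg -> Cj -> Sh -> Bg -> Af
  P2: Sq <- Jg -> Lm <- Bg -> Af
  P3: Sq <- Jg -> Af
  P4: Sq <- Cj <- Jg -> Lm <- Bg -> Af
  P5: Sq <- Cj <- Jg -> Af
  P6: Sq <- Cj -> Sh -> Bg -> Lm <- Jg -> Af
  P7: Sq <- Cj -> Sh -> Bg -> Af
Condition 1 (no descendant of Sq in the set): holds — descendants of Sq are {Af}; none are in {Bg, Jg}.
Condition 2 (every backdoor path blocked by {Bg, Jg}):
  P1: blocked at fork node Jg ∈ conditioning set.
  P2: blocked at fork node Jg ∈ conditioning set.
  P3: blocked at fork node Jg ∈ conditioning set.
  P4: blocked at fork node Jg ∈ conditioning set.
  P5: blocked at fork node Jg ∈ conditioning set.
  P6: blocked at chain node Bg ∈ conditioning set.
  P7: blocked at chain node Bg ∈ conditioning set.
{Bg, Jg} satisfies the backdoor criterion.

Yes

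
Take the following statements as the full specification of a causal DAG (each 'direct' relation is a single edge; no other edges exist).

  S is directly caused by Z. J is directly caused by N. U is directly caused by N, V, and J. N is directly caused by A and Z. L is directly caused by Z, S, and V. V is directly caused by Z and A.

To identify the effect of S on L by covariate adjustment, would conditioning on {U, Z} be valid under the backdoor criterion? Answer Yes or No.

Yes

Backdoor paths from S to L (paths whose first edge points into S):
  P1: S <- Z -> V -> L
  P2: S <- Z -> N <- A -> V -> L
  P3: S <- Z -> N -> J -> U <- V -> L
  P4: S <- Z -> N -> U <- V -> L
  P5: S <- Z -> L
Condition 1 (no descendant of S in the set): holds — descendants of S are {L}; none are in {U, Z}.
Condition 2 (every backdoor path blocked by {U, Z}):
  P1: blocked at fork node Z ∈ conditioning set.
  P2: blocked at fork node Z ∈ conditioning set.
  P3: blocked at fork node Z ∈ conditioning set.
  P4: blocked at fork node Z ∈ conditioning set.
  P5: blocked at fork node Z ∈ conditioning set.
{U, Z} satisfies the backdoor criterion.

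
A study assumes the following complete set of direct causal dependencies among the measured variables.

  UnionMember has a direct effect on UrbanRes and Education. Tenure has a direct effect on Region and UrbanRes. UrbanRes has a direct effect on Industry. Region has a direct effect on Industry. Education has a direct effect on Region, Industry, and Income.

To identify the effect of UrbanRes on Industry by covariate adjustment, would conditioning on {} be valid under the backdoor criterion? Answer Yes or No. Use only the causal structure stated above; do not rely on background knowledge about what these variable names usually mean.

Backdoor paths from UrbanRes to Industry (paths whose first edge points into UrbanRes):
  P1: UrbanRes <- UnionMember -> Education -> Region -> Industry
  P2: UrbanRes <- UnionMember -> Education -> Industry
  P3: UrbanRes <- Tenure -> Region <- Education -> Industry
  P4: UrbanRes <- Tenure -> Region -> Industry
Condition 1 (no descendant of UrbanRes in the set): holds — descendants of UrbanRes are {Industry}; none are in {}.
Condition 2 (every backdoor path blocked by {}):
  P1: open — no interior node is in the conditioning set.
  P2: open — no interior node is in the conditioning set.
  P3: blocked at collider Region (neither it nor any descendant is in the conditioning set).
  P4: open — no interior node is in the conditioning set.
{} does not satisfy the backdoor criterion.

No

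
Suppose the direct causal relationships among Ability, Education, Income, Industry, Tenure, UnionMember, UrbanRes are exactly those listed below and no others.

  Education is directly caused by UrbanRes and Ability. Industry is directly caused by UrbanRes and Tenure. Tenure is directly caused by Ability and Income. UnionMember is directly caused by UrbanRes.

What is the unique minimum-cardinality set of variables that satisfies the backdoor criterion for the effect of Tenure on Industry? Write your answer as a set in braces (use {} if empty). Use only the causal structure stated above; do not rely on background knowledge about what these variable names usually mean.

{}

Variables eligible for adjustment (non-descendants of Tenure, excluding Tenure and Industry): {Ability, Education, Income, UnionMember, UrbanRes}.
Backdoor paths from Tenure to Industry:
  P1: Tenure <- Ability -> Education <- UrbanRes -> Industry
Each backdoor path contains an unconditioned collider, so every path is already blocked with the empty conditioning set:
  P1: blocked at collider Education (neither it nor any descendant is in the conditioning set).
The empty set is therefore the unique smallest valid set.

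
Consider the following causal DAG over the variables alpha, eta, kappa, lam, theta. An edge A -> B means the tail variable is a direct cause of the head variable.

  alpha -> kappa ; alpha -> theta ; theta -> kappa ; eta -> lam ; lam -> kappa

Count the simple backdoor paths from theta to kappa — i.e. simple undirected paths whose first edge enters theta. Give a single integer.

A backdoor path from theta to kappa is any simple undirected path whose first edge points into theta (i.e. leaves theta via a parent).
Parents of theta: {alpha}.
Enumerating:
  P1: theta <- alpha -> kappa
That exhausts the simple backdoor paths. Count: 1.

1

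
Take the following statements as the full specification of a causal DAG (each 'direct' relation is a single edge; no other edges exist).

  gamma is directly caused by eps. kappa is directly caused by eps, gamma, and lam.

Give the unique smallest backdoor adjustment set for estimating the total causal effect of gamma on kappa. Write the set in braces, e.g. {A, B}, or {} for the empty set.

Variables eligible for adjustment (non-descendants of gamma, excluding gamma and kappa): {eps, lam}.
Backdoor paths from gamma to kappa:
  P1: gamma <- eps -> kappa
The empty set is not sufficient: P1 (gamma <- eps -> kappa) has no collider blocking it and no conditioned non-collider, so it is open.
Try {eps}:
  P1: blocked at fork node eps ∈ conditioning set.
{eps} contains no descendant of gamma and blocks every backdoor path.
No other singleton works — e.g. {lam} leaves P1 open — so {eps} is the unique smallest valid adjustment set.

{eps}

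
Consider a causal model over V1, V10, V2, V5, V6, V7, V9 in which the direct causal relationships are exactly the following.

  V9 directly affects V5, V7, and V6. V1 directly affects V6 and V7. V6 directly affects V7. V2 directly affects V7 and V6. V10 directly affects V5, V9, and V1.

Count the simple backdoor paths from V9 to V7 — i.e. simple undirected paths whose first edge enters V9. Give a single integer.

3

A backdoor path from V9 to V7 is any simple undirected path whose first edge points into V9 (i.e. leaves V9 via a parent).
Parents of V9: {V10}.
Enumerating:
  P1: V9 <- V10 -> V1 -> V6 <- V2 -> V7
  P2: V9 <- V10 -> V1 -> V6 -> V7
  P3: V9 <- V10 -> V1 -> V7
That exhausts the simple backdoor paths. Count: 3.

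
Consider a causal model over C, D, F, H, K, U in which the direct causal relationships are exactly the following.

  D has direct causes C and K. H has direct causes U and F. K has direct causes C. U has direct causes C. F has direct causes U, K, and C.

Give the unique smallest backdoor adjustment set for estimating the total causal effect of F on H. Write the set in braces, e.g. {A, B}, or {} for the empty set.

{U}

Variables eligible for adjustment (non-descendants of F, excluding F and H): {C, D, K, U}.
Backdoor paths from F to H:
  P1: F <- C -> U -> H
  P2: F <- K <- C -> U -> H
  P3: F <- K -> D <- C -> U -> H
  P4: F <- U -> H
The empty set is not sufficient: P1 (F <- C -> U -> H) has no collider blocking it and no conditioned non-collider, so it is open.
Try {U}:
  P1: blocked at chain node U ∈ conditioning set.
  P2: blocked at chain node U ∈ conditioning set.
  P3: blocked at collider D (neither it nor any descendant is in the conditioning set).
  P4: blocked at fork node U ∈ conditioning set.
{U} contains no descendant of F and blocks every backdoor path.
No other singleton works — e.g. {C} leaves P4 open — so {U} is the unique smallest valid adjustment set.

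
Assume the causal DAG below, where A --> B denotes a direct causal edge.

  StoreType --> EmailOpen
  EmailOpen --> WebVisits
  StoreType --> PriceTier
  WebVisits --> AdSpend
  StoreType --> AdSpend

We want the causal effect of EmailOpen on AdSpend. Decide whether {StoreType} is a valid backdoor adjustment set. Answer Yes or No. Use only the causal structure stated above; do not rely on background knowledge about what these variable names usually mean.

Yes

Backdoor paths from EmailOpen to AdSpend (paths whose first edge points into EmailOpen):
  P1: EmailOpen <- StoreType -> AdSpend
Condition 1 (no descendant of EmailOpen in the set): holds — descendants of EmailOpen are {AdSpend, WebVisits}; none are in {StoreType}.
Condition 2 (every backdoor path blocked by {StoreType}):
  P1: blocked at fork node StoreType ∈ conditioning set.
{StoreType} satisfies the backdoor criterion.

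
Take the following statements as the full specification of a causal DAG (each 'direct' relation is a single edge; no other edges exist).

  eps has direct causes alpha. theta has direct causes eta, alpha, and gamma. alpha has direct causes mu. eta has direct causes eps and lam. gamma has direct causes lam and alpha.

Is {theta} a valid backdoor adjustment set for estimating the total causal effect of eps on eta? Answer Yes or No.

No

Backdoor paths from eps to eta (paths whose first edge points into eps):
  P1: eps <- alpha -> gamma <- lam -> eta
  P2: eps <- alpha -> gamma -> theta <- eta
  P3: eps <- alpha -> theta <- gamma <- lam -> eta
  P4: eps <- alpha -> theta <- eta
Condition 1 (no descendant of eps in the set): FAILS — theta is a descendant of eps.
Condition 2 (every backdoor path blocked by {theta}):
  P1: open — collider(s) gamma are conditioned on (or have a conditioned descendant) and no non-collider on the path is in the set.
  P2: open — collider(s) theta are conditioned on (or have a conditioned descendant) and no non-collider on the path is in the set.
  P3: open — collider(s) theta are conditioned on (or have a conditioned descendant) and no non-collider on the path is in the set.
  P4: open — collider(s) theta are conditioned on (or have a conditioned descendant) and no non-collider on the path is in the set.
{theta} does not satisfy the backdoor criterion.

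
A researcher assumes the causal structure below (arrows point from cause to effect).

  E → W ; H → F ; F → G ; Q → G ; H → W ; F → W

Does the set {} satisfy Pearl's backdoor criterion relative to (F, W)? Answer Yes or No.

Backdoor paths from F to W (paths whose first edge points into F):
  P1: F <- H -> W
Condition 1 (no descendant of F in the set): holds — descendants of F are {G, W}; none are in {}.
Condition 2 (every backdoor path blocked by {}):
  P1: open — no interior node is in the conditioning set.
{} does not satisfy the backdoor criterion.

No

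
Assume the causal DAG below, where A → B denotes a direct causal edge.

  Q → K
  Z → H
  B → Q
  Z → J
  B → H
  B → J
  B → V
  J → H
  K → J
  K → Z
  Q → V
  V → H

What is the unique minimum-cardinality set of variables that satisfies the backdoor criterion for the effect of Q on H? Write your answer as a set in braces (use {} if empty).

Variables eligible for adjustment (non-descendants of Q, excluding Q and H): {B}.
Backdoor paths from Q to H:
  P1: Q <- B -> V -> H
  P2: Q <- B -> J <- K -> Z -> H
  P3: Q <- B -> J <- Z -> H
  P4: Q <- B -> J -> H
  P5: Q <- B -> H
The empty set is not sufficient: P1 (Q <- B -> V -> H) has no collider blocking it and no conditioned non-collider, so it is open.
Try {B}:
  P1: blocked at fork node B ∈ conditioning set.
  P2: blocked at fork node B ∈ conditioning set.
  P3: blocked at fork node B ∈ conditioning set.
  P4: blocked at fork node B ∈ conditioning set.
  P5: blocked at fork node B ∈ conditioning set.
{B} contains no descendant of Q and blocks every backdoor path.
{B} is the unique smallest valid adjustment set.

{B}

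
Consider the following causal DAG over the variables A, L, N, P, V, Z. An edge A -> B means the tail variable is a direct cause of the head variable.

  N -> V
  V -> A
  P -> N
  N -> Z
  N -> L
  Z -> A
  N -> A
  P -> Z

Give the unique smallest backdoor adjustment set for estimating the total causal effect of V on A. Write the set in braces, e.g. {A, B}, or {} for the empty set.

Variables eligible for adjustment (non-descendants of V, excluding V and A): {L, N, P, Z}.
Backdoor paths from V to A:
  P1: V <- N <- P -> Z -> A
  P2: V <- N -> Z -> A
  P3: V <- N -> A
The empty set is not sufficient: P1 (V <- N <- P -> Z -> A) has no collider blocking it and no conditioned non-collider, so it is open.
Try {N}:
  P1: blocked at chain node N ∈ conditioning set.
  P2: blocked at fork node N ∈ conditioning set.
  P3: blocked at fork node N ∈ conditioning set.
{N} contains no descendant of V and blocks every backdoor path.
No other singleton works — e.g. {P} leaves P2 open — so {N} is the unique smallest valid adjustment set.

{N}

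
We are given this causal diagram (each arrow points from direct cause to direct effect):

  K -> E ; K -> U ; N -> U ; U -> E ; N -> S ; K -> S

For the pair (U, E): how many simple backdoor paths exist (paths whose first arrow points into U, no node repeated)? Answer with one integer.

A backdoor path from U to E is any simple undirected path whose first edge points into U (i.e. leaves U via a parent).
Parents of U: {K, N}.
Enumerating:
  P1: U <- N -> S <- K -> E
  P2: U <- K -> E
That exhausts the simple backdoor paths. Count: 2.

2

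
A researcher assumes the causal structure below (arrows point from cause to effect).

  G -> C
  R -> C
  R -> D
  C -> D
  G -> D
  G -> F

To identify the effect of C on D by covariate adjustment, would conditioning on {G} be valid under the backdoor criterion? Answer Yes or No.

No

Backdoor paths from C to D (paths whose first edge points into C):
  P1: C <- R -> D
  P2: C <- G -> D
Condition 1 (no descendant of C in the set): holds — descendants of C are {D}; none are in {G}.
Condition 2 (every backdoor path blocked by {G}):
  P1: open — no interior node is in the conditioning set.
  P2: blocked at fork node G ∈ conditioning set.
{G} does not satisfy the backdoor criterion.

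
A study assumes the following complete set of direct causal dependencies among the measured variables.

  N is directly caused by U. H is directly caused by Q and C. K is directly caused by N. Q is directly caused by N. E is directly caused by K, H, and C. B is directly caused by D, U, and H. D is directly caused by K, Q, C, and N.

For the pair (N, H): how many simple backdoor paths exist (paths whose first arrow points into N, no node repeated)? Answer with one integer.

6

A backdoor path from N to H is any simple undirected path whose first edge points into N (i.e. leaves N via a parent).
Parents of N: {U}.
Enumerating:
  P1: N <- U -> B <- D <- C -> H
  P2: N <- U -> B <- D <- C -> E <- H
  P3: N <- U -> B <- D <- Q -> H
  P4: N <- U -> B <- D <- K -> E <- C -> H
  P5: N <- U -> B <- D <- K -> E <- H
  P6: N <- U -> B <- H
That exhausts the simple backdoor paths. Count: 6.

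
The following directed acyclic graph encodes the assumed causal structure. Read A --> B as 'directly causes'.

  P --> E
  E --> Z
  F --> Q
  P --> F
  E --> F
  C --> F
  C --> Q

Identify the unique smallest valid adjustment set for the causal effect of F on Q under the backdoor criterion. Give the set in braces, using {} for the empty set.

Variables eligible for adjustment (non-descendants of F, excluding F and Q): {C, E, P, Z}.
Backdoor paths from F to Q:
  P1: F <- C -> Q
The empty set is not sufficient: P1 (F <- C -> Q) has no collider blocking it and no conditioned non-collider, so it is open.
Try {C}:
  P1: blocked at fork node C ∈ conditioning set.
{C} contains no descendant of F and blocks every backdoor path.
No other singleton works — e.g. {P} leaves P1 open — so {C} is the unique smallest valid adjustment set.

{C}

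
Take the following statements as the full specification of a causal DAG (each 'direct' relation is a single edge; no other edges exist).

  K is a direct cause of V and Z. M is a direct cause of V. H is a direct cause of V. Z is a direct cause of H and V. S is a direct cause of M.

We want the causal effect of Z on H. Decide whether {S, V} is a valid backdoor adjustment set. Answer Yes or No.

Backdoor paths from Z to H (paths whose first edge points into Z):
  P1: Z <- K -> V <- H
Condition 1 (no descendant of Z in the set): FAILS — V is a descendant of Z.
Condition 2 (every backdoor path blocked by {S, V}):
  P1: open — collider(s) V are conditioned on (or have a conditioned descendant) and no non-collider on the path is in the set.
{S, V} does not satisfy the backdoor criterion.

No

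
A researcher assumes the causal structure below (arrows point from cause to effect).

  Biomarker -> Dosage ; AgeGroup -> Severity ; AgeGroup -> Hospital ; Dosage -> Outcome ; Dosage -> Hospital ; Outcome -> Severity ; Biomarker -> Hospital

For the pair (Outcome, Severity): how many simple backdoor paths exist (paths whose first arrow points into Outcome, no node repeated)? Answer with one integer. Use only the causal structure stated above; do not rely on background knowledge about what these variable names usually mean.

2

A backdoor path from Outcome to Severity is any simple undirected path whose first edge points into Outcome (i.e. leaves Outcome via a parent).
Parents of Outcome: {Dosage}.
Enumerating:
  P1: Outcome <- Dosage <- Biomarker -> Hospital <- AgeGroup -> Severity
  P2: Outcome <- Dosage -> Hospital <- AgeGroup -> Severity
That exhausts the simple backdoor paths. Count: 2.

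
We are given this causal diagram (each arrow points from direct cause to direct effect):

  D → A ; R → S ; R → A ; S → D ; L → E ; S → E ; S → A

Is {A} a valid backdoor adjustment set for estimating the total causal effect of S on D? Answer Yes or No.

No

Backdoor paths from S to D (paths whose first edge points into S):
  P1: S <- R -> A <- D
Condition 1 (no descendant of S in the set): FAILS — A is a descendant of S.
Condition 2 (every backdoor path blocked by {A}):
  P1: open — collider(s) A are conditioned on (or have a conditioned descendant) and no non-collider on the path is in the set.
{A} does not satisfy the backdoor criterion.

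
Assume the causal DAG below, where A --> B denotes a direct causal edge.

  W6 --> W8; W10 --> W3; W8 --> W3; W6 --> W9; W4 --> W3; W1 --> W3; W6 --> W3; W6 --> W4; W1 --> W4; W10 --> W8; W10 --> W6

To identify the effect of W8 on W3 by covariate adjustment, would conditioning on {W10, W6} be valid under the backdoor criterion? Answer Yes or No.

Backdoor paths from W8 to W3 (paths whose first edge points into W8):
  P1: W8 <- W10 -> W6 -> W4 <- W1 -> W3
  P2: W8 <- W10 -> W6 -> W4 -> W3
  P3: W8 <- W10 -> W6 -> W3
  P4: W8 <- W10 -> W3
  P5: W8 <- W6 <- W10 -> W3
  P6: W8 <- W6 -> W4 <- W1 -> W3
  P7: W8 <- W6 -> W4 -> W3
  P8: W8 <- W6 -> W3
Condition 1 (no descendant of W8 in the set): holds — descendants of W8 are {W3}; none are in {W10, W6}.
Condition 2 (every backdoor path blocked by {W10, W6}):
  P1: blocked at fork node W10 ∈ conditioning set.
  P2: blocked at fork node W10 ∈ conditioning set.
  P3: blocked at fork node W10 ∈ conditioning set.
  P4: blocked at fork node W10 ∈ conditioning set.
  P5: blocked at chain node W6 ∈ conditioning set.
  P6: blocked at fork node W6 ∈ conditioning set.
  P7: blocked at fork node W6 ∈ conditioning set.
  P8: blocked at fork node W6 ∈ conditioning set.
{W10, W6} satisfies the backdoor criterion.

Yes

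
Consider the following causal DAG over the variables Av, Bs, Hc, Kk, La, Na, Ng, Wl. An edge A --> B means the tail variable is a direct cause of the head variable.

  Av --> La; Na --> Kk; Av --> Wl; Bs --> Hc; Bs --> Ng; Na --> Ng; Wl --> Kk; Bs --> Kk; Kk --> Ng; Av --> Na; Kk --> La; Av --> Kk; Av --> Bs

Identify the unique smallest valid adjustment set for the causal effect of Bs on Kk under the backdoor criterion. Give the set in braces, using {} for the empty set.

Variables eligible for adjustment (non-descendants of Bs, excluding Bs and Kk): {Av, Na, Wl}.
Backdoor paths from Bs to Kk:
  P1: Bs <- Av -> Wl -> Kk
  P2: Bs <- Av -> Na -> Kk
  P3: Bs <- Av -> Na -> Ng <- Kk
  P4: Bs <- Av -> Kk
  P5: Bs <- Av -> La <- Kk
The empty set is not sufficient: P1 (Bs <- Av -> Wl -> Kk) has no collider blocking it and no conditioned non-collider, so it is open.
Try {Av}:
  P1: blocked at fork node Av ∈ conditioning set.
  P2: blocked at fork node Av ∈ conditioning set.
  P3: blocked at fork node Av ∈ conditioning set.
  P4: blocked at fork node Av ∈ conditioning set.
  P5: blocked at fork node Av ∈ conditioning set.
{Av} contains no descendant of Bs and blocks every backdoor path.
No other singleton works — e.g. {Wl} leaves P2 open — so {Av} is the unique smallest valid adjustment set.

{Av}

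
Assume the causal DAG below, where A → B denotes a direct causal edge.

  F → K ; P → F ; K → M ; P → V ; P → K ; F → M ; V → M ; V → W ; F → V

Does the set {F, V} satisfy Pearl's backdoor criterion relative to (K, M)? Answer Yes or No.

Yes

Backdoor paths from K to M (paths whose first edge points into K):
  P1: K <- P -> F -> V -> M
  P2: K <- P -> F -> M
  P3: K <- P -> V <- F -> M
  P4: K <- P -> V -> M
  P5: K <- F <- P -> V -> M
  P6: K <- F -> V -> M
  P7: K <- F -> M
Condition 1 (no descendant of K in the set): holds — descendants of K are {M}; none are in {F, V}.
Condition 2 (every backdoor path blocked by {F, V}):
  P1: blocked at chain node F ∈ conditioning set.
  P2: blocked at chain node F ∈ conditioning set.
  P3: blocked at fork node F ∈ conditioning set.
  P4: blocked at chain node V ∈ conditioning set.
  P5: blocked at chain node F ∈ conditioning set.
  P6: blocked at fork node F ∈ conditioning set.
  P7: blocked at fork node F ∈ conditioning set.
{F, V} satisfies the backdoor criterion.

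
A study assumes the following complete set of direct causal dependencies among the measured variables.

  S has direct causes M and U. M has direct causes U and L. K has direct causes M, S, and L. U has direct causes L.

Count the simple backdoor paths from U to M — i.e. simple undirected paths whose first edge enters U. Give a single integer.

3

A backdoor path from U to M is any simple undirected path whose first edge points into U (i.e. leaves U via a parent).
Parents of U: {L}.
Enumerating:
  P1: U <- L -> M
  P2: U <- L -> K <- M
  P3: U <- L -> K <- S <- M
That exhausts the simple backdoor paths. Count: 3.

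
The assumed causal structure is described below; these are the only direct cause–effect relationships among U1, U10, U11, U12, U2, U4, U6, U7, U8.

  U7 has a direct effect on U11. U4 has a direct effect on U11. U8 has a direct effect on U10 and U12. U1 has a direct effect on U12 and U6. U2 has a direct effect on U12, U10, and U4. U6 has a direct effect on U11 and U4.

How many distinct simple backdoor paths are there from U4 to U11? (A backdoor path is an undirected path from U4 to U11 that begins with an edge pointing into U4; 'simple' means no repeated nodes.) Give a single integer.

A backdoor path from U4 to U11 is any simple undirected path whose first edge points into U4 (i.e. leaves U4 via a parent).
Parents of U4: {U2, U6}.
Enumerating:
  P1: U4 <- U2 -> U10 <- U8 -> U12 <- U1 -> U6 -> U11
  P2: U4 <- U2 -> U12 <- U1 -> U6 -> U11
  P3: U4 <- U6 -> U11
That exhausts the simple backdoor paths. Count: 3.

3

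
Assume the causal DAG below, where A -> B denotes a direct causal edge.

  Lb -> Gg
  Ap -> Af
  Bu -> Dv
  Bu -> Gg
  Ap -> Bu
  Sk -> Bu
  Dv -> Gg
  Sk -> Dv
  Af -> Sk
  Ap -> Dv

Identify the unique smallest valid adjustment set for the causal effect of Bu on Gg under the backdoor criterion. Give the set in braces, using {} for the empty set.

Variables eligible for adjustment (non-descendants of Bu, excluding Bu and Gg): {Af, Ap, Lb, Sk}.
Backdoor paths from Bu to Gg:
  P1: Bu <- Ap -> Af -> Sk -> Dv -> Gg
  P2: Bu <- Ap -> Dv -> Gg
  P3: Bu <- Sk <- Af <- Ap -> Dv -> Gg
  P4: Bu <- Sk -> Dv -> Gg
The empty set is not sufficient: P1 (Bu <- Ap -> Af -> Sk -> Dv -> Gg) has no collider blocking it and no conditioned non-collider, so it is open.
Try {Ap, Sk}:
  P1: blocked at fork node Ap ∈ conditioning set.
  P2: blocked at fork node Ap ∈ conditioning set.
  P3: blocked at chain node Sk ∈ conditioning set.
  P4: blocked at fork node Sk ∈ conditioning set.
{Ap, Sk} contains no descendant of Bu and blocks every backdoor path.
Every element of {Ap, Sk} is needed (dropping Ap leaves P2 open; dropping Sk leaves P4 open), so no proper subset is valid.
Among all size-2 subsets of the eligible variables, only {Ap, Sk} blocks every backdoor path, so it is the unique smallest valid adjustment set.

{Ap, Sk}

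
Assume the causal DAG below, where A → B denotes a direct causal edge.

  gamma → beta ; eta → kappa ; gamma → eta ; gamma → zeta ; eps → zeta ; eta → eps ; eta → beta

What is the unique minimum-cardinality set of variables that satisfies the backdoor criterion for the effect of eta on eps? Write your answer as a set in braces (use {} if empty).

{}

Variables eligible for adjustment (non-descendants of eta, excluding eta and eps): {gamma}.
Backdoor paths from eta to eps:
  P1: eta <- gamma -> zeta <- eps
Each backdoor path contains an unconditioned collider, so every path is already blocked with the empty conditioning set:
  P1: blocked at collider zeta (neither it nor any descendant is in the conditioning set).
The empty set is therefore the unique smallest valid set.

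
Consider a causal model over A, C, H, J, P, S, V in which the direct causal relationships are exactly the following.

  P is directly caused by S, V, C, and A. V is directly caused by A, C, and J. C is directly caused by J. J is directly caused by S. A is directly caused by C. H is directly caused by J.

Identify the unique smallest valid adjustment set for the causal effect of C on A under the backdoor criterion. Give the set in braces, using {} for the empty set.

Variables eligible for adjustment (non-descendants of C, excluding C and A): {H, J, S}.
Backdoor paths from C to A:
  P1: C <- J <- S -> P <- A
  P2: C <- J <- S -> P <- V <- A
  P3: C <- J -> V <- A
  P4: C <- J -> V -> P <- A
Each backdoor path contains an unconditioned collider, so every path is already blocked with the empty conditioning set:
  P1: blocked at collider P (neither it nor any descendant is in the conditioning set).
  P2: blocked at collider P (neither it nor any descendant is in the conditioning set).
  P3: blocked at collider V (neither it nor any descendant is in the conditioning set).
  P4: blocked at collider P (neither it nor any descendant is in the conditioning set).
The empty set is therefore the unique smallest valid set.

{}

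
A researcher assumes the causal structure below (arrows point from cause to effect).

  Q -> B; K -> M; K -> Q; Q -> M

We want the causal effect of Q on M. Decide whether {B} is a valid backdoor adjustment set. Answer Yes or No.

Backdoor paths from Q to M (paths whose first edge points into Q):
  P1: Q <- K -> M
Condition 1 (no descendant of Q in the set): FAILS — B is a descendant of Q.
Condition 2 (every backdoor path blocked by {B}):
  P1: open — no interior node is in the conditioning set.
{B} does not satisfy the backdoor criterion.

No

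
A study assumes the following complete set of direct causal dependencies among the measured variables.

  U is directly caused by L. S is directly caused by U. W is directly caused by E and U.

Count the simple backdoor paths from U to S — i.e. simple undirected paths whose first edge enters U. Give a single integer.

0

A backdoor path from U to S is any simple undirected path whose first edge points into U (i.e. leaves U via a parent).
Parents of U: {L}.
No simple path from any parent of U reaches S without revisiting U, so there are no backdoor paths.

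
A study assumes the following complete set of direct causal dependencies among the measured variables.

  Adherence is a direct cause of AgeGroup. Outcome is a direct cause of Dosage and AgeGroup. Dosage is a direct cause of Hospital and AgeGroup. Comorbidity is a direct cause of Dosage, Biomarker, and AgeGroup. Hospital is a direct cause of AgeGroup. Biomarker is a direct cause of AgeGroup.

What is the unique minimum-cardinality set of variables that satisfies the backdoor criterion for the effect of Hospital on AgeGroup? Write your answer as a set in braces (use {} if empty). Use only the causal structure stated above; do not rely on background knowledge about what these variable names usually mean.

Variables eligible for adjustment (non-descendants of Hospital, excluding Hospital and AgeGroup): {Adherence, Biomarker, Comorbidity, Dosage, Outcome}.
Backdoor paths from Hospital to AgeGroup:
  P1: Hospital <- Dosage <- Outcome -> AgeGroup
  P2: Hospital <- Dosage <- Comorbidity -> Biomarker -> AgeGroup
  P3: Hospital <- Dosage <- Comorbidity -> AgeGroup
  P4: Hospital <- Dosage -> AgeGroup
The empty set is not sufficient: P1 (Hospital <- Dosage <- Outcome -> AgeGroup) has no collider blocking it and no conditioned non-collider, so it is open.
Try {Dosage}:
  P1: blocked at chain node Dosage ∈ conditioning set.
  P2: blocked at chain node Dosage ∈ conditioning set.
  P3: blocked at chain node Dosage ∈ conditioning set.
  P4: blocked at fork node Dosage ∈ conditioning set.
{Dosage} contains no descendant of Hospital and blocks every backdoor path.
No other singleton works — e.g. {Outcome} leaves P2 open — so {Dosage} is the unique smallest valid adjustment set.

{Dosage}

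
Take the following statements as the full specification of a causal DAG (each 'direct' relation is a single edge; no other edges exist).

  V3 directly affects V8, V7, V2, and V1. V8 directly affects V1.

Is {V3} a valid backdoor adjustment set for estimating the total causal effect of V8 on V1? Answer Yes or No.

Yes

Backdoor paths from V8 to V1 (paths whose first edge points into V8):
  P1: V8 <- V3 -> V1
Condition 1 (no descendant of V8 in the set): holds — descendants of V8 are {V1}; none are in {V3}.
Condition 2 (every backdoor path blocked by {V3}):
  P1: blocked at fork node V3 ∈ conditioning set.
{V3} satisfies the backdoor criterion.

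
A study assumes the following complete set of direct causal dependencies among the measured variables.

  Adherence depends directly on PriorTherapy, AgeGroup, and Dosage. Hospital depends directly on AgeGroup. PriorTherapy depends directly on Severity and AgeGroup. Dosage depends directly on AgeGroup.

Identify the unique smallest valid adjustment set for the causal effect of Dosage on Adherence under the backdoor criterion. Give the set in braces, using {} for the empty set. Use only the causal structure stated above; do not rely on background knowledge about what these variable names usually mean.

Variables eligible for adjustment (non-descendants of Dosage, excluding Dosage and Adherence): {AgeGroup, Hospital, PriorTherapy, Severity}.
Backdoor paths from Dosage to Adherence:
  P1: Dosage <- AgeGroup -> PriorTherapy -> Adherence
  P2: Dosage <- AgeGroup -> Adherence
The empty set is not sufficient: P1 (Dosage <- AgeGroup -> PriorTherapy -> Adherence) has no collider blocking it and no conditioned non-collider, so it is open.
Try {AgeGroup}:
  P1: blocked at fork node AgeGroup ∈ conditioning set.
  P2: blocked at fork node AgeGroup ∈ conditioning set.
{AgeGroup} contains no descendant of Dosage and blocks every backdoor path.
No other singleton works — e.g. {Hospital} leaves P1 open — so {AgeGroup} is the unique smallest valid adjustment set.

{AgeGroup}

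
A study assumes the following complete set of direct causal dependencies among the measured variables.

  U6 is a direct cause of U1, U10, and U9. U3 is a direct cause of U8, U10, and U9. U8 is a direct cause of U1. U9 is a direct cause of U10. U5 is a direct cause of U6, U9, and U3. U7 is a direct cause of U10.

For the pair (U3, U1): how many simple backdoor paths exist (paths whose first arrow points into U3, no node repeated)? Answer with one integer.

3

A backdoor path from U3 to U1 is any simple undirected path whose first edge points into U3 (i.e. leaves U3 via a parent).
Parents of U3: {U5}.
Enumerating:
  P1: U3 <- U5 -> U6 -> U1
  P2: U3 <- U5 -> U9 <- U6 -> U1
  P3: U3 <- U5 -> U9 -> U10 <- U6 -> U1
That exhausts the simple backdoor paths. Count: 3.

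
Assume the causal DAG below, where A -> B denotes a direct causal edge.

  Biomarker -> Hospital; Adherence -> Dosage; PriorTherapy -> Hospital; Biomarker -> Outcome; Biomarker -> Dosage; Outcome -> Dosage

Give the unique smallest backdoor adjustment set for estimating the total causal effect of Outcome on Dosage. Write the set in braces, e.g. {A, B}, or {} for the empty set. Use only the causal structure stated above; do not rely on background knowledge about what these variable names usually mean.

Variables eligible for adjustment (non-descendants of Outcome, excluding Outcome and Dosage): {Adherence, Biomarker, Hospital, PriorTherapy}.
Backdoor paths from Outcome to Dosage:
  P1: Outcome <- Biomarker -> Dosage
The empty set is not sufficient: P1 (Outcome <- Biomarker -> Dosage) has no collider blocking it and no conditioned non-collider, so it is open.
Try {Biomarker}:
  P1: blocked at fork node Biomarker ∈ conditioning set.
{Biomarker} contains no descendant of Outcome and blocks every backdoor path.
No other singleton works — e.g. {PriorTherapy} leaves P1 open — so {Biomarker} is the unique smallest valid adjustment set.

{Biomarker}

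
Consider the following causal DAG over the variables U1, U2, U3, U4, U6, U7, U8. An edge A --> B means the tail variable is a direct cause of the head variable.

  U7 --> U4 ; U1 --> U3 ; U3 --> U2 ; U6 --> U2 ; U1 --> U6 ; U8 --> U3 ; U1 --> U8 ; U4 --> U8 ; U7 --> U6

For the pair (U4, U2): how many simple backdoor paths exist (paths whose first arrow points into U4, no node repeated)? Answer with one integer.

3

A backdoor path from U4 to U2 is any simple undirected path whose first edge points into U4 (i.e. leaves U4 via a parent).
Parents of U4: {U7}.
Enumerating:
  P1: U4 <- U7 -> U6 <- U1 -> U8 -> U3 -> U2
  P2: U4 <- U7 -> U6 <- U1 -> U3 -> U2
  P3: U4 <- U7 -> U6 -> U2
That exhausts the simple backdoor paths. Count: 3.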